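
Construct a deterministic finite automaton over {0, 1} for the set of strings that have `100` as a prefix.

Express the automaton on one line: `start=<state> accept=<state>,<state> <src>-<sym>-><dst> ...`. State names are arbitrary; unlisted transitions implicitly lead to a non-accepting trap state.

Walk along `100` while the input agrees: from q0 take `1` to q1, and so on. Any deviation drops to the rejecting sink q4. Once q3 is reached the prefix is confirmed and every continuation is accepted.
A 5-state machine:
        0   1  
>  q0   q4  q1 
   q1   q2  q4 
   q2   q3  q4 
 * q3   q3  q3 
   q4   q4  q4 
(> = start, * = accepting)

start=q0 accept=q3 q0-0->q4 q0-1->q1 q1-0->q2 q1-1->q4 q2-0->q3 q2-1->q4 q3-0->q3 q3-1->q3 q4-0->q4 q4-1->q4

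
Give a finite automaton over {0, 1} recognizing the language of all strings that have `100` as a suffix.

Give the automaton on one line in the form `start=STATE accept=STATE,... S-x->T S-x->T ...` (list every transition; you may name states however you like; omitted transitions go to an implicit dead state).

start=q0 accept=q3 q0-0->q0 q0-1->q1 q1-0->q2 q1-1->q1 q2-0->q3 q2-1->q1 q3-0->q0 q3-1->q1

Let each state record the length of the longest suffix of the input read so far that is also a prefix of `100`. q1 means the last symbol is `1`; q2 means the last 2 symbols are `10`; q3 means the last 3 symbols are `100`. Accept only at q3, where the string currently ends in `100`.
A 4-state machine:
        0   1  
>  q0   q0  q1 
   q1   q2  q1 
   q2   q3  q1 
 * q3   q0  q1 
(> = start, * = accepting)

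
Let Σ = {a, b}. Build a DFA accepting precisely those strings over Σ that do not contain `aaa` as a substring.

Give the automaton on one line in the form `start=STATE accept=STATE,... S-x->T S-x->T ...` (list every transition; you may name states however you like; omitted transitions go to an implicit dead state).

Track partial matches of the forbidden pattern `aaa`. State q3 is a dead state reached once `aaa` has occurred; every other state accepts. q0 means no part of `aaa` is currently matched.
With 4 states:
        a   b  
>* q0   q1  q0 
 * q1   q2  q0 
 * q2   q3  q0 
   q3   q3  q3 
(> = start, * = accepting)

start=q0 accept=q0,q1,q2 q0-a->q1 q0-b->q0 q1-a->q2 q1-b->q0 q2-a->q3 q2-b->q0 q3-a->q3 q3-b->q3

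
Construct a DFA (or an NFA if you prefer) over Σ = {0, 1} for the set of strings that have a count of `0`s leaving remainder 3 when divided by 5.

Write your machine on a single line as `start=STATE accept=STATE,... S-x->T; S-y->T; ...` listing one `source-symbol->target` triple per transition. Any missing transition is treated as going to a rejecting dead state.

start=s0; accept=s3; s0-0->s1; s0-1->s0; s1-0->s2; s1-1->s1; s2-0->s3; s2-1->s2; s3-0->s4; s3-1->s3; s4-0->s0; s4-1->s4

The only thing that matters is how many `0`s have appeared, reduced mod 5. Use one state per residue: s0 for 0, …, s4 for 4. Reading `0` moves to the next residue; anything else stays put. s3 is accepting.
5 states suffice.
        0   1  
>  s0   s1  s0 
   s1   s2  s1 
   s2   s3  s2 
 * s3   s4  s3 
   s4   s0  s4 
(> = start, * = accepting)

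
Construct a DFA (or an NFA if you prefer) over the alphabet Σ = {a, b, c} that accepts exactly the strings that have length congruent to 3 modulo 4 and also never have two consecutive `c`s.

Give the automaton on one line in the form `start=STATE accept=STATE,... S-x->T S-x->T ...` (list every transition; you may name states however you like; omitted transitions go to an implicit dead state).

start=s0 accept=s6,s7 s0-a->s1 s0-b->s1 s0-c->s2 s1-a->s3 s1-b->s3 s1-c->s4 s2-a->s3 s2-b->s3 s2-c->s5 s3-a->s6 s3-b->s6 s3-c->s7 s4-a->s6 s4-b->s6 s4-c->s8 s5-a->s8 s5-b->s8 s5-c->s8 s6-a->s0 s6-b->s0 s6-c->s9 s7-a->s0 s7-b->s0 s7-c->s10 s8-a->s10 s8-b->s10 s8-c->s10 s9-a->s1 s9-b->s1 s9-c->s11 s10-a->s11 s10-b->s11 s10-c->s11 s11-a->s5 s11-b->s5 s11-c->s5

Run two small machines in parallel and take their product. One (4 states) tracks the input length modulo 4; the other (3 states) tracks partial matches of the forbidden pattern `cc`. Each combined state is a pair, one component from each; accept when both components accept.
          a    b    c  
>  s0     s1   s1   s2 
   s1     s3   s3   s4 
   s2     s3   s3   s5 
   s3     s6   s6   s7 
   s4     s6   s6   s8 
   s5     s8   s8   s8 
 * s6     s0   s0   s9 
 * s7     s0   s0  s10 
   s8    s10  s10  s10 
   s9     s1   s1  s11 
   s10   s11  s11  s11 
   s11    s5   s5   s5 
(> = start, * = accepting)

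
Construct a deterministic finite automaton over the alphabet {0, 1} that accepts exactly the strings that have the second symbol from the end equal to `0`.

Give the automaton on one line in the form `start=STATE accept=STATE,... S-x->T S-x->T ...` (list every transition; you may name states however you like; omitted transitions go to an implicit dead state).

start=s0 accept=s3,s4 s0-0->s1 s0-1->s2 s1-0->s3 s1-1->s4 s2-0->s5 s2-1->s6 s3-0->s3 s3-1->s4 s4-0->s5 s4-1->s6 s5-0->s3 s5-1->s4 s6-0->s5 s6-1->s6

Because acceptance depends on a position counted from the end, the machine has to buffer the most recent 2 symbols. Make each state the string of the last up-to-2 symbols read; on input `x` shift the window left and append `x`. Accept when the buffered window has length 2 and begins with `0`.
With 7 states:
        0   1  
>  s0   s1  s2 
   s1   s3  s4 
   s2   s5  s6 
 * s3   s3  s4 
 * s4   s5  s6 
   s5   s3  s4 
   s6   s5  s6 
(> = start, * = accepting)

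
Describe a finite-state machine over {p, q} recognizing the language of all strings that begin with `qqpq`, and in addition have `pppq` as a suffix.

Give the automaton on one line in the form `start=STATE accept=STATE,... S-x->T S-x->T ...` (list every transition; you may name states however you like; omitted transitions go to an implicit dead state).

Run two small machines in parallel and take their product. The first has 6 states tracking whether the input so far still matches the prefix `qqpq`; the second has 5 states tracking how much of the suffix `pppq` has currently been matched. A product state is a pair (one from each), accepting exactly when both do.
          p    q  
>  s0     s1   s2 
   s1     s3   s4 
   s2     s1   s5 
   s3     s6   s4 
   s4     s1   s4 
   s5     s7   s4 
   s6     s6   s8 
   s7     s3   s9 
   s8     s1   s4 
   s9    s10   s9 
   s10   s11   s9 
   s11   s12   s9 
   s12   s12  s13 
 * s13   s10   s9 
(> = start, * = accepting)

start=s0 accept=s13 s0-p->s1 s0-q->s2 s1-p->s3 s1-q->s4 s2-p->s1 s2-q->s5 s3-p->s6 s3-q->s4 s4-p->s1 s4-q->s4 s5-p->s7 s5-q->s4 s6-p->s6 s6-q->s8 s7-p->s3 s7-q->s9 s8-p->s1 s8-q->s4 s9-p->s10 s9-q->s9 s10-p->s11 s10-q->s9 s11-p->s12 s11-q->s9 s12-p->s12 s12-q->s13 s13-p->s10 s13-q->s9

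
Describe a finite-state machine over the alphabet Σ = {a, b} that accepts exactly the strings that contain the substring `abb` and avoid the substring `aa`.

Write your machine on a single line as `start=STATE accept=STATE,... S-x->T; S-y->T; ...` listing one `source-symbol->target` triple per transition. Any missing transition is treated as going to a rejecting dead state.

Build one automaton per condition and run them in lockstep. The first has 4 states tracking whether and how much of `abb` has been seen; the second has 3 states tracking partial matches of the forbidden pattern `aa`. A product state is a pair (one from each), accepting exactly when both do. After merging equivalent states the machine shrinks.
        a   b  
>  S0   S1  S0 
   S1   S2  S3 
   S2   S2  S2 
   S3   S1  S4 
 * S4   S5  S4 
 * S5   S2  S4 
(> = start, * = accepting)

start=S0; accept=S4,S5; S0-a->S1; S0-b->S0; S1-a->S2; S1-b->S3; S2-a->S2; S2-b->S2; S3-a->S1; S3-b->S4; S4-a->S5; S4-b->S4; S5-a->S2; S5-b->S4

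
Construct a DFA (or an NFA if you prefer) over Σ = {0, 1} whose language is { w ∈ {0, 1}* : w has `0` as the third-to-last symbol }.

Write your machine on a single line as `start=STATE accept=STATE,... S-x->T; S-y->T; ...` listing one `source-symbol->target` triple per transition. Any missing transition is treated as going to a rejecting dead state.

start=S0; accept=S7,S8,S9,S10; S0-0->S1; S0-1->S2; S1-0->S3; S1-1->S4; S2-0->S5; S2-1->S6; S3-0->S7; S3-1->S8; S4-0->S9; S4-1->S10; S5-0->S11; S5-1->S12; S6-0->S13; S6-1->S14; S7-0->S7; S7-1->S8; S8-0->S9; S8-1->S10; S9-0->S11; S9-1->S12; S10-0->S13; S10-1->S14; S11-0->S7; S11-1->S8; S12-0->S9; S12-1->S10; S13-0->S11; S13-1->S12; S14-0->S13; S14-1->S14

A DFA must remember the last 3 symbols (since which symbol is third-to-last isn't known until the input ends). Use one state per possible window of the last ≤3 symbols; accept from those whose window starts with `0`.
A 15-state machine:
          0    1  
>  S0     S1   S2 
   S1     S3   S4 
   S2     S5   S6 
   S3     S7   S8 
   S4     S9  S10 
   S5    S11  S12 
   S6    S13  S14 
 * S7     S7   S8 
 * S8     S9  S10 
 * S9    S11  S12 
 * S10   S13  S14 
   S11    S7   S8 
   S12    S9  S10 
   S13   S11  S12 
   S14   S13  S14 
(> = start, * = accepting)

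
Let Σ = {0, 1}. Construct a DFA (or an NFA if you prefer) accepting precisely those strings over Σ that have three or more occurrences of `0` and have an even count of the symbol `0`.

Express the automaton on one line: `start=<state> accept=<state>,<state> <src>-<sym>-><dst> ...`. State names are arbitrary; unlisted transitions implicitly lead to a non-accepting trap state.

start=S0 accept=S4 S0-0->S1 S0-1->S0 S1-0->S2 S1-1->S1 S2-0->S3 S2-1->S2 S3-0->S4 S3-1->S3 S4-0->S3 S4-1->S4

Handle the two conditions separately and then intersect. The first has 5 states tracking the count of `0`s, saturating at 4; the second has 2 states tracking the count of `0`s modulo 2. A product state is a pair (one from each), accepting exactly when both do. Equivalent product states are then merged.
With 5 states:
        0   1  
>  S0   S1  S0 
   S1   S2  S1 
   S2   S3  S2 
   S3   S4  S3 
 * S4   S3  S4 
(> = start, * = accepting)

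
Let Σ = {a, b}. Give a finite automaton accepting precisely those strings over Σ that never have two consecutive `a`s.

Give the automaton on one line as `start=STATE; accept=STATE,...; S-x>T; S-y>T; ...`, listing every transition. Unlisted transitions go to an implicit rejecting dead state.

start=S0; accept=S0,S1; S0-a>S1; S0-b>S0; S1-a>S2; S1-b>S0; S2-a>S2; S2-b>S2

Track partial matches of the forbidden pattern `aa`. State S2 is a dead state reached once `aa` has occurred; every other state accepts. S0 means no part of `aa` is currently matched.
        a   b  
>* S0   S1  S0 
 * S1   S2  S0 
   S2   S2  S2 
(> = start, * = accepting)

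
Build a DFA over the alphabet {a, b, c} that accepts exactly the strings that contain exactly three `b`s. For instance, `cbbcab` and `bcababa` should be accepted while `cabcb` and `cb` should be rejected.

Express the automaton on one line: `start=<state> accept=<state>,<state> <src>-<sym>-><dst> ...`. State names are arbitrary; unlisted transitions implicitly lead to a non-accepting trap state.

Count `b`s, saturating at 4: states q0 through q3 mean 0 through 3 `b`s seen; q4 means more than 3. Each `b` increments (capped at q4); other symbols loop. Accept from {q3}.
        a   b   c  
>  q0   q0  q1  q0 
   q1   q1  q2  q1 
   q2   q2  q3  q2 
 * q3   q3  q4  q3 
   q4   q4  q4  q4 
(> = start, * = accepting)

start=q0 accept=q3 q0-a->q0 q0-b->q1 q0-c->q0 q1-a->q1 q1-b->q2 q1-c->q1 q2-a->q2 q2-b->q3 q2-c->q2 q3-a->q3 q3-b->q4 q3-c->q3 q4-a->q4 q4-b->q4 q4-c->q4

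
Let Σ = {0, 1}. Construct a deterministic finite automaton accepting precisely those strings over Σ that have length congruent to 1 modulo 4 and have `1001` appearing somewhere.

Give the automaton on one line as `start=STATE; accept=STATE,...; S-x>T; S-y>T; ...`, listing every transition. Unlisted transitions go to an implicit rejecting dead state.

Run two small machines in parallel and take their product. One (4 states) tracks the input length modulo 4; the other (5 states) tracks whether and how much of `1001` has been seen. Each combined state is a pair, one component from each; accept when both components accept.
          0    1  
>  q0     q1   q2 
   q1     q3   q4 
   q2     q5   q4 
   q3     q6   q7 
   q4     q8   q7 
   q5     q9   q7 
   q6     q0  q10 
   q7    q11  q10 
   q8    q12  q10 
   q9     q0  q13 
   q10   q14   q2 
   q11   q15   q2 
   q12    q1  q16 
   q13   q16  q16 
   q14   q17   q4 
   q15    q3  q18 
 * q16   q18  q18 
   q17    q6  q19 
   q18   q19  q19 
   q19   q13  q13 
(> = start, * = accepting)

start=q0; accept=q16; q0-0>q1; q0-1>q2; q1-0>q3; q1-1>q4; q2-0>q5; q2-1>q4; q3-0>q6; q3-1>q7; q4-0>q8; q4-1>q7; q5-0>q9; q5-1>q7; q6-0>q0; q6-1>q10; q7-0>q11; q7-1>q10; q8-0>q12; q8-1>q10; q9-0>q0; q9-1>q13; q10-0>q14; q10-1>q2; q11-0>q15; q11-1>q2; q12-0>q1; q12-1>q16; q13-0>q16; q13-1>q16; q14-0>q17; q14-1>q4; q15-0>q3; q15-1>q18; q16-0>q18; q16-1>q18; q17-0>q6; q17-1>q19; q18-0>q19; q18-1>q19; q19-0>q13; q19-1>q13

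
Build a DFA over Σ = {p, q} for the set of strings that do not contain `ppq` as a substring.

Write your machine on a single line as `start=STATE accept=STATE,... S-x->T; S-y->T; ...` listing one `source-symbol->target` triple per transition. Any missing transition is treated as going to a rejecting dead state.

Track partial matches of the forbidden pattern `ppq`. State s3 is a dead state reached once `ppq` has occurred; every other state accepts. s0 means no part of `ppq` is currently matched.
A 4-state machine:
        p   q  
>* s0   s1  s0 
 * s1   s2  s0 
 * s2   s2  s3 
   s3   s3  s3 
(> = start, * = accepting)

start=s0; accept=s0,s1,s2; s0-p->s1; s0-q->s0; s1-p->s2; s1-q->s0; s2-p->s2; s2-q->s3; s3-p->s3; s3-q->s3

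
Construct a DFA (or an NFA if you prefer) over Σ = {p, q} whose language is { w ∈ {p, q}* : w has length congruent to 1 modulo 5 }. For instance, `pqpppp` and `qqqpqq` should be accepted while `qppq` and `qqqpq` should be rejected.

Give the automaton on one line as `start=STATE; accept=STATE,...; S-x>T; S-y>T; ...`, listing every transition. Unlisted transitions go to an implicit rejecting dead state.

Only the length mod 5 matters, so use a 5-cycle: from any state, every input symbol moves to the next state, wrapping S4 back to S0. Mark S1 accepting.
        p   q  
>  S0   S1  S1 
 * S1   S2  S2 
   S2   S3  S3 
   S3   S4  S4 
   S4   S0  S0 
(> = start, * = accepting)

start=S0; accept=S1; S0-p>S1; S0-q>S1; S1-p>S2; S1-q>S2; S2-p>S3; S2-q>S3; S3-p>S4; S3-q>S4; S4-p>S0; S4-q>S0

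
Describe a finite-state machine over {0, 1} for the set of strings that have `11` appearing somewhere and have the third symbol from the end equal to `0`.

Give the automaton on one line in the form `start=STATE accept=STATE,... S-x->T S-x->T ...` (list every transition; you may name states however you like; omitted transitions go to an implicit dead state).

Run two small machines in parallel and take their product. One (3 states) tracks whether and how much of `11` has been seen; the other (15 states) tracks the last 3 symbols read. Each combined state is a pair, one component from each; accept when both components accept.
A 20-state machine:
          0    1  
>  s0     s1   s2 
   s1     s3   s4 
   s2     s5   s6 
   s3     s7   s8 
   s4     s9  s10 
   s5    s11  s12 
   s6    s13  s14 
   s7     s7   s8 
   s8     s9  s10 
   s9    s11  s12 
 * s10   s13  s14 
   s11    s7   s8 
   s12    s9  s10 
   s13   s15  s16 
   s14   s13  s14 
   s15   s17  s18 
   s16   s19  s10 
 * s17   s17  s18 
 * s18   s19  s10 
 * s19   s15  s16 
(> = start, * = accepting)

start=s0 accept=s10,s17,s18,s19 s0-0->s1 s0-1->s2 s1-0->s3 s1-1->s4 s2-0->s5 s2-1->s6 s3-0->s7 s3-1->s8 s4-0->s9 s4-1->s10 s5-0->s11 s5-1->s12 s6-0->s13 s6-1->s14 s7-0->s7 s7-1->s8 s8-0->s9 s8-1->s10 s9-0->s11 s9-1->s12 s10-0->s13 s10-1->s14 s11-0->s7 s11-1->s8 s12-0->s9 s12-1->s10 s13-0->s15 s13-1->s16 s14-0->s13 s14-1->s14 s15-0->s17 s15-1->s18 s16-0->s19 s16-1->s10 s17-0->s17 s17-1->s18 s18-0->s19 s18-1->s10 s19-0->s15 s19-1->s16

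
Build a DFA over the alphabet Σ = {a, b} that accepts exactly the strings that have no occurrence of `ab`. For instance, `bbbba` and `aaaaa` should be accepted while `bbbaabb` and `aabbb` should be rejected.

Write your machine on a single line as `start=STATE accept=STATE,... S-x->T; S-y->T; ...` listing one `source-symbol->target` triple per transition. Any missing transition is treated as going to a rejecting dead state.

Track partial matches of the forbidden pattern `ab`. State S2 is a dead state reached once `ab` has occurred; every other state accepts. S0 means no part of `ab` is currently matched.
3 states suffice.
        a   b  
>* S0   S1  S0 
 * S1   S1  S2 
   S2   S2  S2 
(> = start, * = accepting)

start=S0; accept=S0,S1; S0-a->S1; S0-b->S0; S1-a->S1; S1-b->S2; S2-a->S2; S2-b->S2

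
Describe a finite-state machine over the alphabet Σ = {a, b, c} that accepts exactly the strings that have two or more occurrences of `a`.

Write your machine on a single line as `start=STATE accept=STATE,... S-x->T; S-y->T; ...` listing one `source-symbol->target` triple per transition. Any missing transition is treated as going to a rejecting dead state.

start=q0; accept=q2,q3; q0-a->q1; q0-b->q0; q0-c->q0; q1-a->q2; q1-b->q1; q1-c->q1; q2-a->q3; q2-b->q2; q2-c->q2; q3-a->q3; q3-b->q3; q3-c->q3

Count `a`s, saturating at 3: states q0 through q2 mean 0 through 2 `a`s seen; q3 means more than 2. Each `a` increments (capped at q3); other symbols loop. Accept from {q2, q3}.
4 states suffice.
        a   b   c  
>  q0   q1  q0  q0 
   q1   q2  q1  q1 
 * q2   q3  q2  q2 
 * q3   q3  q3  q3 
(> = start, * = accepting)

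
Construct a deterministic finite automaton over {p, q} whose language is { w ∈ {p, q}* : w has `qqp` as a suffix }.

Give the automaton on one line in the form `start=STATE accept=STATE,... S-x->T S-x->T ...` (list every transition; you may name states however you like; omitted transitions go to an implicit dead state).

start=S0 accept=S3 S0-p->S0 S0-q->S1 S1-p->S0 S1-q->S2 S2-p->S3 S2-q->S2 S3-p->S0 S3-q->S1

Remember how much of `qqp` the current input suffix matches. State S0 means no match yet; S1 means the last symbol is `q`; S2 means the last 2 symbols are `qq`; S3 means the last 3 symbols are `qqp`. Only S3 accepts. On a mismatch, fall back to the longest proper suffix that is still a prefix of `qqp`.
With 4 states:
        p   q  
>  S0   S0  S1 
   S1   S0  S2 
   S2   S3  S2 
 * S3   S0  S1 
(> = start, * = accepting)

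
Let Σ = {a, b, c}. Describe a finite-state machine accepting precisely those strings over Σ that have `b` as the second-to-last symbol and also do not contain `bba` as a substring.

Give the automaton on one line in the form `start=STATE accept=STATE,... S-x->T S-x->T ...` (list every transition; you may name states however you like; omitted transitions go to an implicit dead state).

Run two small machines in parallel and take their product. The first has 13 states tracking the last 2 symbols read; the second has 4 states tracking partial matches of the forbidden pattern `bba`. A product state is a pair (one from each), accepting exactly when both do. Equivalent product states are then merged.
5 states suffice.
        a   b   c  
>  s0   s0  s1  s0 
   s1   s2  s3  s2 
 * s2   s0  s1  s0 
 * s3   s4  s3  s2 
   s4   s4  s4  s4 
(> = start, * = accepting)

start=s0 accept=s2,s3 s0-a->s0 s0-b->s1 s0-c->s0 s1-a->s2 s1-b->s3 s1-c->s2 s2-a->s0 s2-b->s1 s2-c->s0 s3-a->s4 s3-b->s3 s3-c->s2 s4-a->s4 s4-b->s4 s4-c->s4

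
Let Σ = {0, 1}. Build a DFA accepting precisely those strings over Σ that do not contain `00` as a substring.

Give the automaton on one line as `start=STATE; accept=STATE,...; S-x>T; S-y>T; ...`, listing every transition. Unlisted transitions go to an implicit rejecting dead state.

start=s0; accept=s0,s1; s0-0>s1; s0-1>s0; s1-0>s2; s1-1>s0; s2-0>s2; s2-1>s2

Track partial matches of the forbidden pattern `00`. State s2 is a dead state reached once `00` has occurred; every other state accepts. s0 means no part of `00` is currently matched.
        0   1  
>* s0   s1  s0 
 * s1   s2  s0 
   s2   s2  s2 
(> = start, * = accepting)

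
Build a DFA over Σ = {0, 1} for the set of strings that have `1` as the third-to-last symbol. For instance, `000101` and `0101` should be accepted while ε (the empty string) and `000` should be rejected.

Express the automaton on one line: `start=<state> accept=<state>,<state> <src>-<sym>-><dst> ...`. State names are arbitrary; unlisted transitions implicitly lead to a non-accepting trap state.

start=s0 accept=s11,s12,s13,s14 s0-0->s1 s0-1->s2 s1-0->s3 s1-1->s4 s2-0->s5 s2-1->s6 s3-0->s7 s3-1->s8 s4-0->s9 s4-1->s10 s5-0->s11 s5-1->s12 s6-0->s13 s6-1->s14 s7-0->s7 s7-1->s8 s8-0->s9 s8-1->s10 s9-0->s11 s9-1->s12 s10-0->s13 s10-1->s14 s11-0->s7 s11-1->s8 s12-0->s9 s12-1->s10 s13-0->s11 s13-1->s12 s14-0->s13 s14-1->s14

A DFA must remember the last 3 symbols (since which symbol is third-to-last isn't known until the input ends). Use one state per possible window of the last ≤3 symbols; accept from those whose window starts with `1`.
          0    1  
>  s0     s1   s2 
   s1     s3   s4 
   s2     s5   s6 
   s3     s7   s8 
   s4     s9  s10 
   s5    s11  s12 
   s6    s13  s14 
   s7     s7   s8 
   s8     s9  s10 
   s9    s11  s12 
   s10   s13  s14 
 * s11    s7   s8 
 * s12    s9  s10 
 * s13   s11  s12 
 * s14   s13  s14 
(> = start, * = accepting)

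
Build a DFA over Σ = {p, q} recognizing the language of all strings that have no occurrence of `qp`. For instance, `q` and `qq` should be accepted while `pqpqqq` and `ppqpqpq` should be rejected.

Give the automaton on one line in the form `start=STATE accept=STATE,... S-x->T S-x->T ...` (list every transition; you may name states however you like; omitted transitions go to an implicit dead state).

Track partial matches of the forbidden pattern `qp`. State s2 is a dead state reached once `qp` has occurred; every other state accepts. s0 means no part of `qp` is currently matched.
With 3 states:
        p   q  
>* s0   s0  s1 
 * s1   s2  s1 
   s2   s2  s2 
(> = start, * = accepting)

start=s0 accept=s0,s1 s0-p->s0 s0-q->s1 s1-p->s2 s1-q->s1 s2-p->s2 s2-q->s2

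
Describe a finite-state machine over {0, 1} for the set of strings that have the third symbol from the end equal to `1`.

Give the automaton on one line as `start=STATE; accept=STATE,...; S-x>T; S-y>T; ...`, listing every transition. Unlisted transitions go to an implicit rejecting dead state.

A DFA must remember the last 3 symbols (since which symbol is third-to-last isn't known until the input ends). Use one state per possible window of the last ≤3 symbols; accept from those whose window starts with `1`.
A 15-state machine:
       0  1 
>  A   B  C 
   B   D  E 
   C   F  G 
   D   H  I 
   E   J  K 
   F   L  M 
   G   N  O 
   H   H  I 
   I   J  K 
   J   L  M 
   K   N  O 
 * L   H  I 
 * M   J  K 
 * N   L  M 
 * O   N  O 
(> = start, * = accepting)

start=A; accept=L,M,N,O; A-0>B; A-1>C; B-0>D; B-1>E; C-0>F; C-1>G; D-0>H; D-1>I; E-0>J; E-1>K; F-0>L; F-1>M; G-0>N; G-1>O; H-0>H; H-1>I; I-0>J; I-1>K; J-0>L; J-1>M; K-0>N; K-1>O; L-0>H; L-1>I; M-0>J; M-1>K; N-0>L; N-1>M; O-0>N; O-1>O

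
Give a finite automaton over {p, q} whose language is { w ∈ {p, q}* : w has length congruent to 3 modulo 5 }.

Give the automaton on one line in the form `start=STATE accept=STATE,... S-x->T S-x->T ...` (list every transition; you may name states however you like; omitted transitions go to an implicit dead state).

start=S0 accept=S3 S0-p->S1 S0-q->S1 S1-p->S2 S1-q->S2 S2-p->S3 S2-q->S3 S3-p->S4 S3-q->S4 S4-p->S0 S4-q->S0

Count input length modulo 5: every symbol advances one step around the cycle S0 → S1 → S2 → S3 → S4 → S0. Accept at S3.
5 states suffice.
        p   q  
>  S0   S1  S1 
   S1   S2  S2 
   S2   S3  S3 
 * S3   S4  S4 
   S4   S0  S0 
(> = start, * = accepting)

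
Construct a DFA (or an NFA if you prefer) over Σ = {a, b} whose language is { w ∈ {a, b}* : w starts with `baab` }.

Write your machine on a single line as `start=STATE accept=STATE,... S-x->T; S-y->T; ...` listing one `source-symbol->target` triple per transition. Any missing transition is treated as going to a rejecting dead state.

start=q0; accept=q4; q0-a->q5; q0-b->q1; q1-a->q2; q1-b->q5; q2-a->q3; q2-b->q5; q3-a->q5; q3-b->q4; q4-a->q4; q4-b->q4; q5-a->q5; q5-b->q5

Walk along `baab` while the input agrees: from q0 take `b` to q1, and so on. Any deviation drops to the rejecting sink q5. Once q4 is reached the prefix is confirmed and every continuation is accepted.
With 6 states:
        a   b  
>  q0   q5  q1 
   q1   q2  q5 
   q2   q3  q5 
   q3   q5  q4 
 * q4   q4  q4 
   q5   q5  q5 
(> = start, * = accepting)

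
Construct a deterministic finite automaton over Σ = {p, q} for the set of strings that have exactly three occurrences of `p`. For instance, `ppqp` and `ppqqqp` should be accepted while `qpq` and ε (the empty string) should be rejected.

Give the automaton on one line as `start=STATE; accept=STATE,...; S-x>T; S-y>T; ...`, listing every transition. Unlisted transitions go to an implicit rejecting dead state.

Only the number of `p`s matters, and only up to 4. Make a chain A → B → C → D → E advanced by each `p` (with E absorbing); every other symbol self-loops. The accepting set is {D}.
       p  q 
>  A   B  A 
   B   C  B 
   C   D  C 
 * D   E  D 
   E   E  E 
(> = start, * = accepting)

start=A; accept=D; A-p>B; A-q>A; B-p>C; B-q>B; C-p>D; C-q>C; D-p>E; D-q>D; E-p>E; E-q>E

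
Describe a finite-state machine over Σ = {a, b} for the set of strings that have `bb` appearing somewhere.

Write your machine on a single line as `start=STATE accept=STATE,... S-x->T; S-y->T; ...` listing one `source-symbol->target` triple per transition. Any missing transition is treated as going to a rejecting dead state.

States s0..s1 record the length of the longest prefix of `bb` that matches the current input suffix. Reaching s2 means `bb` has been seen, and we stay there forever. Accept from s2.
With 3 states:
        a   b  
>  s0   s0  s1 
   s1   s0  s2 
 * s2   s2  s2 
(> = start, * = accepting)

start=s0; accept=s2; s0-a->s0; s0-b->s1; s1-a->s0; s1-b->s2; s2-a->s2; s2-b->s2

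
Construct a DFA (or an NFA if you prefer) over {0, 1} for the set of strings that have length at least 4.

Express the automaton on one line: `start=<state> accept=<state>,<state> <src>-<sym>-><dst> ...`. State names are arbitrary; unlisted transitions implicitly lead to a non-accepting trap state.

start=s0 accept=s4,s5 s0-0->s1 s0-1->s1 s1-0->s2 s1-1->s2 s2-0->s3 s2-1->s3 s3-0->s4 s3-1->s4 s4-0->s5 s4-1->s5 s5-0->s5 s5-1->s5

Count input length up to 5: every symbol moves from s0 toward s5, which means 'more than 4' and absorbs. Accept from {s4, s5}.
        0   1  
>  s0   s1  s1 
   s1   s2  s2 
   s2   s3  s3 
   s3   s4  s4 
 * s4   s5  s5 
 * s5   s5  s5 
(> = start, * = accepting)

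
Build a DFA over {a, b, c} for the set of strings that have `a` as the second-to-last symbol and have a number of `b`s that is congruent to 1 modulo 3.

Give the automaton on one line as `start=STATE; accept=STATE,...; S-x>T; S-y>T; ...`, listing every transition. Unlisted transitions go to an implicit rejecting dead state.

start=q0; accept=q3,q6; q0-a>q1; q0-b>q2; q0-c>q0; q1-a>q1; q1-b>q3; q1-c>q0; q2-a>q4; q2-b>q5; q2-c>q2; q3-a>q4; q3-b>q5; q3-c>q2; q4-a>q6; q4-b>q5; q4-c>q3; q5-a>q5; q5-b>q0; q5-c>q5; q6-a>q6; q6-b>q5; q6-c>q3

Run two small machines in parallel and take their product. One (13 states) tracks the last 2 symbols read; the other (3 states) tracks the count of `b`s modulo 3. Each combined state is a pair, one component from each; accept when both components accept. Equivalent product states are then merged.
        a   b   c  
>  q0   q1  q2  q0 
   q1   q1  q3  q0 
   q2   q4  q5  q2 
 * q3   q4  q5  q2 
   q4   q6  q5  q3 
   q5   q5  q0  q5 
 * q6   q6  q5  q3 
(> = start, * = accepting)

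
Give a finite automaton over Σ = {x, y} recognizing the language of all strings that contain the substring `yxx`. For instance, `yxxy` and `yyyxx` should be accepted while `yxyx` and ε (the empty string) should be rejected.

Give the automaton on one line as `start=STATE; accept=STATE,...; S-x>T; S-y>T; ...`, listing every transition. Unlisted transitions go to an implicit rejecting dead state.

start=A; accept=D; A-x>A; A-y>B; B-x>C; B-y>B; C-x>D; C-y>B; D-x>D; D-y>D

Track how much of `yxx` has been matched so far: state A is no progress, D is the absorbing accept state reached once `yxx` has occurred. Intermediate states record partial matches; on a mismatch, fall back to the longest reusable overlap.
A 4-state machine:
       x  y 
>  A   A  B 
   B   C  B 
   C   D  B 
 * D   D  D 
(> = start, * = accepting)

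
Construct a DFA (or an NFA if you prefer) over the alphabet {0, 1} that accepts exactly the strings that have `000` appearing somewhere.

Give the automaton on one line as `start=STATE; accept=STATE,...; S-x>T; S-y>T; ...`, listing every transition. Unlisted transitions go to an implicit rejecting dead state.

start=q0; accept=q3; q0-0>q1; q0-1>q0; q1-0>q2; q1-1>q0; q2-0>q3; q2-1>q0; q3-0>q3; q3-1>q3

Track how much of `000` has been matched so far: state q0 is no progress, q3 is the absorbing accept state reached once `000` has occurred. Intermediate states record partial matches; on a mismatch, fall back to the longest reusable overlap.
4 states suffice.
        0   1  
>  q0   q1  q0 
   q1   q2  q0 
   q2   q3  q0 
 * q3   q3  q3 
(> = start, * = accepting)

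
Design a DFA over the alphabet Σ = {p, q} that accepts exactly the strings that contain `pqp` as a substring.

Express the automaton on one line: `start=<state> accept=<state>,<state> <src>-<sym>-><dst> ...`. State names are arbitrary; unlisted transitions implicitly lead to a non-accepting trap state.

Track how much of `pqp` has been matched so far: state S0 is no progress, S3 is the absorbing accept state reached once `pqp` has occurred. Intermediate states record partial matches; on a mismatch, fall back to the longest reusable overlap.
With 4 states:
        p   q  
>  S0   S1  S0 
   S1   S1  S2 
   S2   S3  S0 
 * S3   S3  S3 
(> = start, * = accepting)

start=S0 accept=S3 S0-p->S1 S0-q->S0 S1-p->S1 S1-q->S2 S2-p->S3 S2-q->S0 S3-p->S3 S3-q->S3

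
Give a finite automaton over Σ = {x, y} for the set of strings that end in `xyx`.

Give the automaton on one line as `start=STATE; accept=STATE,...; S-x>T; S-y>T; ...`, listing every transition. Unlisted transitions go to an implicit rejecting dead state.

start=S0; accept=S3; S0-x>S1; S0-y>S0; S1-x>S1; S1-y>S2; S2-x>S3; S2-y>S0; S3-x>S1; S3-y>S2

Remember how much of `xyx` the current input suffix matches. State S0 means no match yet; S1 means the last symbol is `x`; S2 means the last 2 symbols are `xy`; S3 means the last 3 symbols are `xyx`. Only S3 accepts. On a mismatch, fall back to the longest proper suffix that is still a prefix of `xyx`.
        x   y  
>  S0   S1  S0 
   S1   S1  S2 
   S2   S3  S0 
 * S3   S1  S2 
(> = start, * = accepting)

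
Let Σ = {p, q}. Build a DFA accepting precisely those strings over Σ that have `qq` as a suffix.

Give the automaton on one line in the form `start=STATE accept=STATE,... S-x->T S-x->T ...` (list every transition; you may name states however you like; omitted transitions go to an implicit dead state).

start=S0 accept=S2 S0-p->S0 S0-q->S1 S1-p->S0 S1-q->S2 S2-p->S0 S2-q->S2

Remember how much of `qq` the current input suffix matches. State S0 means no match yet; S1 means the last symbol is `q`; S2 means the last 2 symbols are `qq`. Only S2 accepts. On a mismatch, fall back to the longest proper suffix that is still a prefix of `qq`.
3 states suffice.
        p   q  
>  S0   S0  S1 
   S1   S0  S2 
 * S2   S0  S2 
(> = start, * = accepting)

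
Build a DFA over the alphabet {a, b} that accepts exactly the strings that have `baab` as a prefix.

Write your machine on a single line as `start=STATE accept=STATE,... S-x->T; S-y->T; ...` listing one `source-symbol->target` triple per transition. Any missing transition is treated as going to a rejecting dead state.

start=q0; accept=q4; q0-a->q5; q0-b->q1; q1-a->q2; q1-b->q5; q2-a->q3; q2-b->q5; q3-a->q5; q3-b->q4; q4-a->q4; q4-b->q4; q5-a->q5; q5-b->q5

Walk along `baab` while the input agrees: from q0 take `b` to q1, and so on. Any deviation drops to the rejecting sink q5. Once q4 is reached the prefix is confirmed and every continuation is accepted.
        a   b  
>  q0   q5  q1 
   q1   q2  q5 
   q2   q3  q5 
   q3   q5  q4 
 * q4   q4  q4 
   q5   q5  q5 
(> = start, * = accepting)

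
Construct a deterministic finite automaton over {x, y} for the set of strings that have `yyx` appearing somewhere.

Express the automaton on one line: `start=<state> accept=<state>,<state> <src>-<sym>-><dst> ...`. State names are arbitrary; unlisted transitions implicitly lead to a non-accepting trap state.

start=q0 accept=q3 q0-x->q0 q0-y->q1 q1-x->q0 q1-y->q2 q2-x->q3 q2-y->q2 q3-x->q3 q3-y->q3

States q0..q2 record the length of the longest prefix of `yyx` that matches the current input suffix. Reaching q3 means `yyx` has been seen, and we stay there forever. Accept from q3.
4 states suffice.
        x   y  
>  q0   q0  q1 
   q1   q0  q2 
   q2   q3  q2 
 * q3   q3  q3 
(> = start, * = accepting)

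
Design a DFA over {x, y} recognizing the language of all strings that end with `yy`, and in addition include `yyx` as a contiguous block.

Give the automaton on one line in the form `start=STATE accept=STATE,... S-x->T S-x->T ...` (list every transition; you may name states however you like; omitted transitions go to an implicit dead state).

start=s0 accept=s5 s0-x->s0 s0-y->s1 s1-x->s0 s1-y->s2 s2-x->s3 s2-y->s2 s3-x->s3 s3-y->s4 s4-x->s3 s4-y->s5 s5-x->s3 s5-y->s5

Run two small machines in parallel and take their product. One (3 states) tracks how much of the suffix `yy` has currently been matched; the other (4 states) tracks whether and how much of `yyx` has been seen. Each combined state is a pair, one component from each; accept when both components accept.
6 states suffice.
        x   y  
>  s0   s0  s1 
   s1   s0  s2 
   s2   s3  s2 
   s3   s3  s4 
   s4   s3  s5 
 * s5   s3  s5 
(> = start, * = accepting)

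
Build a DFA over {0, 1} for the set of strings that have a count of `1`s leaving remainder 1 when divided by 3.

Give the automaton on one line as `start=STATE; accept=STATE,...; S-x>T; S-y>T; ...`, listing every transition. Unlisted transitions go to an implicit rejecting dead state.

start=S0; accept=S1; S0-0>S0; S0-1>S1; S1-0>S1; S1-1>S2; S2-0>S2; S2-1>S0

Keep the running count of `1`s modulo 3: each `1` advances along the cycle S0 → S1 → S2 → S0 while other symbols loop. Accept at S1.
With 3 states:
        0   1  
>  S0   S0  S1 
 * S1   S1  S2 
   S2   S2  S0 
(> = start, * = accepting)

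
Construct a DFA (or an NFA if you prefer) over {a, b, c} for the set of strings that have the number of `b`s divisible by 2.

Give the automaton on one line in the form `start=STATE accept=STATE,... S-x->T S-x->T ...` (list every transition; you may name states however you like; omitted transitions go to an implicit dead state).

Keep the running count of `b`s modulo 2: each `b` advances along the cycle s0 → s1 → s0 while other symbols loop. Accept at s0.
2 states suffice.
        a   b   c  
>* s0   s0  s1  s0 
   s1   s1  s0  s1 
(> = start, * = accepting)

start=s0 accept=s0 s0-a->s0 s0-b->s1 s0-c->s0 s1-a->s1 s1-b->s0 s1-c->s1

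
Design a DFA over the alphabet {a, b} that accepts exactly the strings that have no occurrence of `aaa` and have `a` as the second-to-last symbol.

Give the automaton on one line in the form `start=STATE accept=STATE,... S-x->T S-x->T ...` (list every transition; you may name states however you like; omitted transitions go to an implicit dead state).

Handle the two conditions separately and then intersect. The first has 4 states tracking partial matches of the forbidden pattern `aaa`; the second has 7 states tracking the last 2 symbols read. A product state is a pair (one from each), accepting exactly when both do.
11 states suffice.
          a    b  
>  q0     q1   q2 
   q1     q3   q4 
   q2     q5   q6 
 * q3     q7   q4 
 * q4     q5   q6 
   q5     q3   q4 
   q6     q5   q6 
   q7     q7   q8 
   q8     q9  q10 
   q9     q7   q8 
   q10    q9  q10 
(> = start, * = accepting)

start=q0 accept=q3,q4 q0-a->q1 q0-b->q2 q1-a->q3 q1-b->q4 q2-a->q5 q2-b->q6 q3-a->q7 q3-b->q4 q4-a->q5 q4-b->q6 q5-a->q3 q5-b->q4 q6-a->q5 q6-b->q6 q7-a->q7 q7-b->q8 q8-a->q9 q8-b->q10 q9-a->q7 q9-b->q8 q10-a->q9 q10-b->q10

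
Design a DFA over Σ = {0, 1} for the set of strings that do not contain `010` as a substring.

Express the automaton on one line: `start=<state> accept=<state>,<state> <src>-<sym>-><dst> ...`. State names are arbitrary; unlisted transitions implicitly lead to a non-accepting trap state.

Track partial matches of the forbidden pattern `010`. State q3 is a dead state reached once `010` has occurred; every other state accepts. q0 means no part of `010` is currently matched.
A 4-state machine:
        0   1  
>* q0   q1  q0 
 * q1   q1  q2 
 * q2   q3  q0 
   q3   q3  q3 
(> = start, * = accepting)

start=q0 accept=q0,q1,q2 q0-0->q1 q0-1->q0 q1-0->q1 q1-1->q2 q2-0->q3 q2-1->q0 q3-0->q3 q3-1->q3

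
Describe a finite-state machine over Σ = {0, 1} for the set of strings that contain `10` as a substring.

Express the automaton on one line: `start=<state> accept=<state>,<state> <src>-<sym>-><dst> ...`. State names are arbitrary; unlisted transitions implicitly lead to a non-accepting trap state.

States q0..q1 record the length of the longest prefix of `10` that matches the current input suffix. Reaching q2 means `10` has been seen, and we stay there forever. Accept from q2.
With 3 states:
        0   1  
>  q0   q0  q1 
   q1   q2  q1 
 * q2   q2  q2 
(> = start, * = accepting)

start=q0 accept=q2 q0-0->q0 q0-1->q1 q1-0->q2 q1-1->q1 q2-0->q2 q2-1->q2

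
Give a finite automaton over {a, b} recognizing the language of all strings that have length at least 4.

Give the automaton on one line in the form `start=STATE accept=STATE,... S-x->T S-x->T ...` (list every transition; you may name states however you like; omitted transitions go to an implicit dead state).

We only need to distinguish lengths 0, 1, …, 4, and '>4'. Chain q0 → q1 → q2 → q3 → q4 → q5 on every symbol, with q5 looping. Accepting states: {q4, q5}.
        a   b  
>  q0   q1  q1 
   q1   q2  q2 
   q2   q3  q3 
   q3   q4  q4 
 * q4   q5  q5 
 * q5   q5  q5 
(> = start, * = accepting)

start=q0 accept=q4,q5 q0-a->q1 q0-b->q1 q1-a->q2 q1-b->q2 q2-a->q3 q2-b->q3 q3-a->q4 q3-b->q4 q4-a->q5 q4-b->q5 q5-a->q5 q5-b->q5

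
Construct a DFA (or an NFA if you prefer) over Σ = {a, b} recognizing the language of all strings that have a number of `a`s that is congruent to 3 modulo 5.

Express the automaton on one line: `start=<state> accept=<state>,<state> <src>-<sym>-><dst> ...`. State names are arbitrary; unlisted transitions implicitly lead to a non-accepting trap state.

start=q0 accept=q3 q0-a->q1 q0-b->q0 q1-a->q2 q1-b->q1 q2-a->q3 q2-b->q2 q3-a->q4 q3-b->q3 q4-a->q0 q4-b->q4

The only thing that matters is how many `a`s have appeared, reduced mod 5. Use one state per residue: q0 for 0, …, q4 for 4. Reading `a` moves to the next residue; anything else stays put. q3 is accepting.
A 5-state machine:
        a   b  
>  q0   q1  q0 
   q1   q2  q1 
   q2   q3  q2 
 * q3   q4  q3 
   q4   q0  q4 
(> = start, * = accepting)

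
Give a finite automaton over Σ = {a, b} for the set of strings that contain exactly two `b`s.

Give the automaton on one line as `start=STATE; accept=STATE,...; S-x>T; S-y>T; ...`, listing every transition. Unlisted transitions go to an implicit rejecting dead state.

start=q0; accept=q2; q0-a>q0; q0-b>q1; q1-a>q1; q1-b>q2; q2-a>q2; q2-b>q3; q3-a>q3; q3-b>q3

Only the number of `b`s matters, and only up to 3. Make a chain q0 → q1 → q2 → q3 advanced by each `b` (with q3 absorbing); every other symbol self-loops. The accepting set is {q2}.
With 4 states:
        a   b  
>  q0   q0  q1 
   q1   q1  q2 
 * q2   q2  q3 
   q3   q3  q3 
(> = start, * = accepting)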